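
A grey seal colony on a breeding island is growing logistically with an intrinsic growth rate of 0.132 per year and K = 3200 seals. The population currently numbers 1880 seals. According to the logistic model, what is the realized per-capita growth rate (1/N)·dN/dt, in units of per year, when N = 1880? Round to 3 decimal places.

0.054 per year

(1/N)·dN/dt = r(1 − N/K) = 0.132 × (1 − 1880/3200).
= 0.132 × 0.4125 = 0.05445.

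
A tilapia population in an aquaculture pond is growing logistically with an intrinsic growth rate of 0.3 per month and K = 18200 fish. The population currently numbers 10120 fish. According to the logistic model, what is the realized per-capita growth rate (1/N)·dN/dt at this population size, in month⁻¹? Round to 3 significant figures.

(1/N)·dN/dt = r(1 − N/K) = 0.3 × (1 − 10120/18200).
= 0.3 × 0.44396 = 0.13319.

0.133 per month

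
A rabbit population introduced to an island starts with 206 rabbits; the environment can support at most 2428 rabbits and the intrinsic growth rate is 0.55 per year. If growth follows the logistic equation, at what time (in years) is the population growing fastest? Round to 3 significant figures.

4.32 years

Logistic growth is fastest at N = K/2 = 1214.
A = (K − N₀)/N₀ = 10.786. Set K/(1 + A·e^(−rt)) = K/2 → A·e^(−rt) = 1.
e^(−0.55t) = 1/10.786 = 0.0927093, so t = ln(10.786)/0.55 = 2.3783/0.55 = 4.3242.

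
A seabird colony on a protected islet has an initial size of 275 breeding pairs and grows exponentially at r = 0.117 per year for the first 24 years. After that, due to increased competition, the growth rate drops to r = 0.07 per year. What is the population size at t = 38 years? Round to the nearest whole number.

Phase 1: N(24) = 275·e^(0.117×24) = 275·e^2.808 = 4558.6.
Phase 2 runs for 38 − 24 = 14 years at r = 0.07.
N(38) = 4558.6·e^(0.07×14) = 4558.6·e^0.98 = 12146.2.

12146 breeding pairs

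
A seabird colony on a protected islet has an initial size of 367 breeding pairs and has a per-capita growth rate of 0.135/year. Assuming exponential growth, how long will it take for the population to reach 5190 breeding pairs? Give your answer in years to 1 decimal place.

Set N₀·e^(rt) = 5190: e^(0.135·t) = 5190/367 = 14.142.
0.135·t = ln(14.142) = 2.6491, so t = 2.6491/0.135 = 19.623.

19.6 years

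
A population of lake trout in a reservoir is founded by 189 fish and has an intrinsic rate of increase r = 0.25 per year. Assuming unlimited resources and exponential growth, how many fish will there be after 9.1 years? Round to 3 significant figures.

1840 fish

N(t) = N₀·e^(rt) = 189 × e^(0.25×9.1) = 189 × e^2.275.
e^2.275 ≈ 9.7279, so N ≈ 189 × 9.7279 = 1838.58.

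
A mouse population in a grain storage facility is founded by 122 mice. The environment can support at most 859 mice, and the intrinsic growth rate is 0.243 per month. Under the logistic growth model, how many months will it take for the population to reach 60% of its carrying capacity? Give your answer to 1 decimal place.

A = (K − N₀)/N₀ = (859 − 122)/122 = 6.041.
Solve 859/(1 + 6.041·e^(−0.243t)) = 515.4: 1 + 6.041·e^(−0.243t) = 1.6667, so e^(−0.243t) = 0.110357.
−0.243·t = ln(0.110357) = -2.204, so t = 2.204/0.243 = 9.0701.

9.1 months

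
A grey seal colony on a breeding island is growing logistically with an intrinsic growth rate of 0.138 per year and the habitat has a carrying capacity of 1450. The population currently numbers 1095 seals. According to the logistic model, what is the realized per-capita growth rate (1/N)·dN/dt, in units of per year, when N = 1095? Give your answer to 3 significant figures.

0.0338 per year

(1/N)·dN/dt = r(1 − N/K) = 0.138 × (1 − 1095/1450).
= 0.138 × 0.24483 = 0.033786.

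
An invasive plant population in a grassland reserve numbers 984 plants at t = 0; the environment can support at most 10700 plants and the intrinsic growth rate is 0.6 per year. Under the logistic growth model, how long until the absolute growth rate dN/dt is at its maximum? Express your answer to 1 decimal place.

Logistic growth is fastest at N = K/2 = 5350.
A = (K − N₀)/N₀ = 9.874. Set K/(1 + A·e^(−rt)) = K/2 → A·e^(−rt) = 1.
e^(−0.6t) = 1/9.874 = 0.101276, so t = ln(9.874)/0.6 = 2.2899/0.6 = 3.8165.

3.8 years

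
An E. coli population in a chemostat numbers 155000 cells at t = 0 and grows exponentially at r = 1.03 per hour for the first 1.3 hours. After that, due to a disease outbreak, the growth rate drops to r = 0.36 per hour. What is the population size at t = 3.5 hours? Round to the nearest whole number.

Phase 1: N(1.3) = 155000·e^(1.03×1.3) = 155000·e^1.339 = 591360.
Phase 2 runs for 3.5 − 1.3 = 2.2 hours at r = 0.36.
N(3.5) = 591360·e^(0.36×2.2) = 591360·e^0.792 = 1.305609×10^6.

1305609 cells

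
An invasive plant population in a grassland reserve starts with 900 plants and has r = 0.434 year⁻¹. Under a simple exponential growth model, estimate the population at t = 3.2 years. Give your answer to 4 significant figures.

N(t) = N₀·e^(rt) = 900 × e^(0.434×3.2) = 900 × e^1.389.
e^1.389 ≈ 4.01, so N ≈ 900 × 4.01 = 3609.03.

3609 plants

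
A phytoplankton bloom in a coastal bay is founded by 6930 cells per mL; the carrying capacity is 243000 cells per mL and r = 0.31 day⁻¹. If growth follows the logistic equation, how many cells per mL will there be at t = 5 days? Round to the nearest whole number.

A = (K − N₀)/N₀ = (243000 − 6930)/6930 = 34.065.
N(t) = K/(1 + A·e^(−rt)) = 243000/(1 + 34.065×e^(−0.31×5)).
e^(−1.55) = 0.21225; denominator = 1 + 34.065×0.21225 = 8.2302.
N = 243000/8.2302 = 29525.4.

29525 cells per mL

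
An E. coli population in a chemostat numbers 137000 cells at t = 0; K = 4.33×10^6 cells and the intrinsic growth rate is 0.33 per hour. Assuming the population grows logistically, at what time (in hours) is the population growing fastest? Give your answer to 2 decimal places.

Logistic growth is fastest at N = K/2 = 2.165×10^6.
A = (K − N₀)/N₀ = 30.606. Set K/(1 + A·e^(−rt)) = K/2 → A·e^(−rt) = 1.
e^(−0.33t) = 1/30.606 = 0.0326735, so t = ln(30.606)/0.33 = 3.4212/0.33 = 10.367.

10.37 hours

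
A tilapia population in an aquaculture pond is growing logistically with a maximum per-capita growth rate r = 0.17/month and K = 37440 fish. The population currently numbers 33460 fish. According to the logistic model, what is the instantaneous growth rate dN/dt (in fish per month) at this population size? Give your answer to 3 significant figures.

605 fish per month

dN/dt = rN(1 − N/K) = 0.17 × 33460 × (1 − 33460/37440).
1 − 33460/37440 = 0.1063; dN/dt = 0.17 × 33460 × 0.1063 = 604.68.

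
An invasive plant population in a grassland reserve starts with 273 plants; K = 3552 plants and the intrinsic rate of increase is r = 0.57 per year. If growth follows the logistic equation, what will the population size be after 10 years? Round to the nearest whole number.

A = (K − N₀)/N₀ = (3552 − 273)/273 = 12.011.
N(t) = K/(1 + A·e^(−rt)) = 3552/(1 + 12.011×e^(−0.57×10)).
e^(−5.7) = 0.003346; denominator = 1 + 12.011×0.003346 = 1.0402.
N = 3552/1.0402 = 3414.77.

3415 plants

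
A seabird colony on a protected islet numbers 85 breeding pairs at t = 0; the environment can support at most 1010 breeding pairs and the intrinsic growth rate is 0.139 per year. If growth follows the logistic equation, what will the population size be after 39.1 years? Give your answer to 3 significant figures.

964 breeding pairs

A = (K − N₀)/N₀ = (1010 − 85)/85 = 10.882.
N(t) = K/(1 + A·e^(−rt)) = 1010/(1 + 10.882×e^(−0.139×39.1)).
e^(−5.435) = 0.0043617; denominator = 1 + 10.882×0.0043617 = 1.0475.
N = 1010/1.0475 = 964.232.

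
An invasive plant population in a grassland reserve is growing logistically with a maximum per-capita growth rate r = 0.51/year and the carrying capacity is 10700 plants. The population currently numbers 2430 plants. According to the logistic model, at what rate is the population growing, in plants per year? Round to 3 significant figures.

958 plants per year

dN/dt = rN(1 − N/K) = 0.51 × 2430 × (1 − 2430/10700).
1 − 2430/10700 = 0.7729; dN/dt = 0.51 × 2430 × 0.7729 = 957.85.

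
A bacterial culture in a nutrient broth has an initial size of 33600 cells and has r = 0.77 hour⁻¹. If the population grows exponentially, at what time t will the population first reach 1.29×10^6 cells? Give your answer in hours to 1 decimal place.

4.7 hours

Set N₀·e^(rt) = 1.29×10^6: e^(0.77·t) = 1.29×10^6/33600 = 38.393.
0.77·t = ln(38.393) = 3.6479, so t = 3.6479/0.77 = 4.7375.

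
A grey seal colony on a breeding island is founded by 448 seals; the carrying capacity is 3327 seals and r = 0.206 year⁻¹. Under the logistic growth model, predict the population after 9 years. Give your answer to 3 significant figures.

1660 seals

A = (K − N₀)/N₀ = (3327 − 448)/448 = 6.4263.
N(t) = K/(1 + A·e^(−rt)) = 3327/(1 + 6.4263×e^(−0.206×9)).
e^(−1.854) = 0.15661; denominator = 1 + 6.4263×0.15661 = 2.0064.
N = 3327/2.0064 = 1658.17.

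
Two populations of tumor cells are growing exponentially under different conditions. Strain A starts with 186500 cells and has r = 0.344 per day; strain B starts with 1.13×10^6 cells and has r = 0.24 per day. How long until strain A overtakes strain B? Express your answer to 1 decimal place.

17.3 days

Set 186500·e^(0.344t) = 1.13×10^6·e^(0.24t).
e^((0.344 − 0.24)t) = 1.13×10^6/186500 → e^(0.104·t) = 6.059.
0.104·t = ln(6.059) = 1.8015, so t = 1.8015/0.104 = 17.323.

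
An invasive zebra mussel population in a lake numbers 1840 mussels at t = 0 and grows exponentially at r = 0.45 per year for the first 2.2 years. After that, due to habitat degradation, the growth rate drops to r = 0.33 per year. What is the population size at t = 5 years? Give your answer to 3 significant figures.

Phase 1: N(2.2) = 1840·e^(0.45×2.2) = 1840·e^0.99 = 4951.87.
Phase 2 runs for 5 − 2.2 = 2.8 years at r = 0.33.
N(5) = 4951.87·e^(0.33×2.8) = 4951.87·e^0.924 = 12475.5.

12500 mussels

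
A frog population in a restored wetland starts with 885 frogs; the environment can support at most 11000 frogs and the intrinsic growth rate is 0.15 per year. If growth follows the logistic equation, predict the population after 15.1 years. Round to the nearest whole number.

5030 frogs

A = (K − N₀)/N₀ = (11000 − 885)/885 = 11.429.
N(t) = K/(1 + A·e^(−rt)) = 11000/(1 + 11.429×e^(−0.15×15.1)).
e^(−2.265) = 0.10383; denominator = 1 + 11.429×0.10383 = 2.1867.
N = 11000/2.1867 = 5030.38.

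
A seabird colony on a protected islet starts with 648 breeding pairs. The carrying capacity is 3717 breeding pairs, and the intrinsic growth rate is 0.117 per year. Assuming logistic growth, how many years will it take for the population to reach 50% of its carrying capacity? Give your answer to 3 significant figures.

A = (K − N₀)/N₀ = (3717 − 648)/648 = 4.7361.
Solve 3717/(1 + 4.7361·e^(−0.117t)) = 1858.5: 1 + 4.7361·e^(−0.117t) = 2, so e^(−0.117t) = 0.211144.
−0.117·t = ln(0.211144) = -1.5552, so t = 1.5552/0.117 = 13.292.

13.3 years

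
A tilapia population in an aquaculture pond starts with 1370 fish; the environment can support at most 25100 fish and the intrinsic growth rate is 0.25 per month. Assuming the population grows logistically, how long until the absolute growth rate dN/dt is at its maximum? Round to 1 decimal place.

Logistic growth is fastest at N = K/2 = 12550.
A = (K − N₀)/N₀ = 17.321. Set K/(1 + A·e^(−rt)) = K/2 → A·e^(−rt) = 1.
e^(−0.25t) = 1/17.321 = 0.0577328, so t = ln(17.321)/0.25 = 2.8519/0.25 = 11.408.

11.4 months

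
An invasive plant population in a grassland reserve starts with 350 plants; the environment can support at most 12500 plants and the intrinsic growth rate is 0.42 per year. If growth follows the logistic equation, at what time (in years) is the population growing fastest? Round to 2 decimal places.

8.45 years

Logistic growth is fastest at N = K/2 = 6250.
A = (K − N₀)/N₀ = 34.714. Set K/(1 + A·e^(−rt)) = K/2 → A·e^(−rt) = 1.
e^(−0.42t) = 1/34.714 = 0.0288066, so t = ln(34.714)/0.42 = 3.5472/0.42 = 8.4456.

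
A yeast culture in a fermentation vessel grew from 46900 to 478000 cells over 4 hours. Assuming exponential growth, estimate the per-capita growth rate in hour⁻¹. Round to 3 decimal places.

From N(t) = N₀·e^(rt): e^(r·4) = 478000/46900 = 10.192.
r·4 = ln(10.192) = 2.3216, so r = 2.3216/4 = 0.5804.

0.580 per hour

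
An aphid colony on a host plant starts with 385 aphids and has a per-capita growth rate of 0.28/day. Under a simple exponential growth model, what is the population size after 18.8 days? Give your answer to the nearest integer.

74402 aphids

N(t) = N₀·e^(rt) = 385 × e^(0.28×18.8) = 385 × e^5.264.
e^5.264 ≈ 193.25, so N ≈ 385 × 193.25 = 74402.4.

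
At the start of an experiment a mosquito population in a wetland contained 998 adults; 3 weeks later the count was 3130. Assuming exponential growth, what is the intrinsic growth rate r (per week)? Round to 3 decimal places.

0.381 per week

From N(t) = N₀·e^(rt): e^(r·3) = 3130/998 = 3.1363.
r·3 = ln(3.1363) = 1.143, so r = 1.143/3 = 0.38101.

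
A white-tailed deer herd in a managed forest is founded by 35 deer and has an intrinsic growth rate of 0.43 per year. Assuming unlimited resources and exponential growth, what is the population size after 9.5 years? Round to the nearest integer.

2080 deer

N(t) = N₀·e^(rt) = 35 × e^(0.43×9.5) = 35 × e^4.085.
e^4.085 ≈ 59.442, so N ≈ 35 × 59.442 = 2080.47.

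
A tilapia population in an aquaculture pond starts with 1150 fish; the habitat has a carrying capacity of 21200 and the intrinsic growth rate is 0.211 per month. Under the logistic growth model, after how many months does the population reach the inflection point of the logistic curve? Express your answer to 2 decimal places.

13.55 months

Logistic growth is fastest at N = K/2 = 10600.
A = (K − N₀)/N₀ = 17.435. Set K/(1 + A·e^(−rt)) = K/2 → A·e^(−rt) = 1.
e^(−0.211t) = 1/17.435 = 0.0573566, so t = ln(17.435)/0.211 = 2.8585/0.211 = 13.547.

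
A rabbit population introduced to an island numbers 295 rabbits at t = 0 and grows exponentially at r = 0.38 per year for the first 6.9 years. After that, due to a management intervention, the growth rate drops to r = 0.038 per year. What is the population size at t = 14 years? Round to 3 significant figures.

5320 rabbits

Phase 1: N(6.9) = 295·e^(0.38×6.9) = 295·e^2.622 = 4060.15.
Phase 2 runs for 14 − 6.9 = 7.1 years at r = 0.038.
N(14) = 4060.15·e^(0.038×7.1) = 4060.15·e^0.2698 = 5317.59.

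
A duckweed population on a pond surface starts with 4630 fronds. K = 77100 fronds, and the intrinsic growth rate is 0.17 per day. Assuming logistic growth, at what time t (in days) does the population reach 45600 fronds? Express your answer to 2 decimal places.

18.36 days

A = (K − N₀)/N₀ = (77100 − 4630)/4630 = 15.652.
Solve 77100/(1 + 15.652·e^(−0.17t)) = 45600: 1 + 15.652·e^(−0.17t) = 1.6908, so e^(−0.17t) = 0.0441335.
−0.17·t = ln(0.0441335) = -3.1205, so t = 3.1205/0.17 = 18.356.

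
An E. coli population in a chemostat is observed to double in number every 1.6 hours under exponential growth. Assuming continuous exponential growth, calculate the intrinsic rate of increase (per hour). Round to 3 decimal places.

r = ln(2)/t_d = 0.6931/1.6 = 0.43322.

0.433 per hour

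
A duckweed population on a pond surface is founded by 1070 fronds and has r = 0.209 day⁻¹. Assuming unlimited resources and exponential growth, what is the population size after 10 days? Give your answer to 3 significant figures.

8650 fronds

N(t) = N₀·e^(rt) = 1070 × e^(0.209×10) = 1070 × e^2.09.
e^2.09 ≈ 8.0849, so N ≈ 1070 × 8.0849 = 8650.86.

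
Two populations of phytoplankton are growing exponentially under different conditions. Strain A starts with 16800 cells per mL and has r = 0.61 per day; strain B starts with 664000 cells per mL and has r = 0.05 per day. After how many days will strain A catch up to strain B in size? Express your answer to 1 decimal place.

6.6 days

Set 16800·e^(0.61t) = 664000·e^(0.05t).
e^((0.61 − 0.05)t) = 664000/16800 → e^(0.56·t) = 39.524.
0.56·t = ln(39.524) = 3.6769, so t = 3.6769/0.56 = 6.5659.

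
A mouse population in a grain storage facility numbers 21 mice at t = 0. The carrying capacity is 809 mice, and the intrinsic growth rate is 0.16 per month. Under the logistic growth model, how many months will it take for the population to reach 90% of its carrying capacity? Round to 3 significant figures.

36.4 months

A = (K − N₀)/N₀ = (809 − 21)/21 = 37.524.
Solve 809/(1 + 37.524·e^(−0.16t)) = 728.1: 1 + 37.524·e^(−0.16t) = 1.1111, so e^(−0.16t) = 0.00296108.
−0.16·t = ln(0.00296108) = -5.8222, so t = 5.8222/0.16 = 36.389.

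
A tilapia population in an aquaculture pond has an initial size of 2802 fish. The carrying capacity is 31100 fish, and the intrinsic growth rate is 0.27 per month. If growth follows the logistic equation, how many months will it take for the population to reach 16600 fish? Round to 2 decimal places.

9.07 months

A = (K − N₀)/N₀ = (31100 − 2802)/2802 = 10.099.
Solve 31100/(1 + 10.099·e^(−0.27t)) = 16600: 1 + 10.099·e^(−0.27t) = 1.8735, so e^(−0.27t) = 0.0864913.
−0.27·t = ln(0.0864913) = -2.4477, so t = 2.4477/0.27 = 9.0656.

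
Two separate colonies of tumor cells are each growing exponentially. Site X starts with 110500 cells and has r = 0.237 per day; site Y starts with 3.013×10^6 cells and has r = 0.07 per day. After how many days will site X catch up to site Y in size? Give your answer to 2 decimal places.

Set 110500·e^(0.237t) = 3.013×10^6·e^(0.07t).
e^((0.237 − 0.07)t) = 3.013×10^6/110500 → e^(0.167·t) = 27.267.
0.167·t = ln(27.267) = 3.3057, so t = 3.3057/0.167 = 19.794.

19.79 days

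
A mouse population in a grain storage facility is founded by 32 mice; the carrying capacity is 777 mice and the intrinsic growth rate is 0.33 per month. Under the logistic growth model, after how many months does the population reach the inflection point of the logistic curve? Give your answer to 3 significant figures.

9.54 months

Logistic growth is fastest at N = K/2 = 388.5.
A = (K − N₀)/N₀ = 23.281. Set K/(1 + A·e^(−rt)) = K/2 → A·e^(−rt) = 1.
e^(−0.33t) = 1/23.281 = 0.042953, so t = ln(23.281)/0.33 = 3.1476/0.33 = 9.5383.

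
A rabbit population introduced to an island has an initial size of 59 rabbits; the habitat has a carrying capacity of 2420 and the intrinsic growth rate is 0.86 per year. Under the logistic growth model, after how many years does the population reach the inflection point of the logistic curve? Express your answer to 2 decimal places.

Logistic growth is fastest at N = K/2 = 1210.
A = (K − N₀)/N₀ = 40.017. Set K/(1 + A·e^(−rt)) = K/2 → A·e^(−rt) = 1.
e^(−0.86t) = 1/40.017 = 0.0249894, so t = ln(40.017)/0.86 = 3.6893/0.86 = 4.2899.

4.29 years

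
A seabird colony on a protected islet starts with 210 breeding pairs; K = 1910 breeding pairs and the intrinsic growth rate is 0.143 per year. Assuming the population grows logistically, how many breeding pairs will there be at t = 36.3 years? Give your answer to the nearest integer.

1828 breeding pairs

A = (K − N₀)/N₀ = (1910 − 210)/210 = 8.0952.
N(t) = K/(1 + A·e^(−rt)) = 1910/(1 + 8.0952×e^(−0.143×36.3)).
e^(−5.191) = 0.005567; denominator = 1 + 8.0952×0.005567 = 1.0451.
N = 1910/1.0451 = 1827.64.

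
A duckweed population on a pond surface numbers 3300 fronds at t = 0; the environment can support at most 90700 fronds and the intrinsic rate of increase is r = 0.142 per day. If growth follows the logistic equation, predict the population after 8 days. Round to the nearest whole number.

9543 fronds

A = (K − N₀)/N₀ = (90700 − 3300)/3300 = 26.485.
N(t) = K/(1 + A·e^(−rt)) = 90700/(1 + 26.485×e^(−0.142×8)).
e^(−1.136) = 0.3211; denominator = 1 + 26.485×0.3211 = 9.5043.
N = 90700/9.5043 = 9543.04.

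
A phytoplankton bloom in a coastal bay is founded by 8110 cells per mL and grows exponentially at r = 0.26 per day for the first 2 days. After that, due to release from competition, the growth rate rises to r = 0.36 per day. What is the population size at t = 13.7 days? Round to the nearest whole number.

920667 cells per mL

Phase 1: N(2) = 8110·e^(0.26×2) = 8110·e^0.52 = 13641.2.
Phase 2 runs for 13.7 − 2 = 11.7 days at r = 0.36.
N(13.7) = 13641.2·e^(0.36×11.7) = 13641.2·e^4.212 = 920667.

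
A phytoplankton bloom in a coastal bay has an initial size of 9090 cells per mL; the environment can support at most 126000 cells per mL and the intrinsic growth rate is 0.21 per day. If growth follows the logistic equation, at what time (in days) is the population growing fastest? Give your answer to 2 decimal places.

Logistic growth is fastest at N = K/2 = 63000.
A = (K − N₀)/N₀ = 12.861. Set K/(1 + A·e^(−rt)) = K/2 → A·e^(−rt) = 1.
e^(−0.21t) = 1/12.861 = 0.0777521, so t = ln(12.861)/0.21 = 2.5542/0.21 = 12.163.

12.16 days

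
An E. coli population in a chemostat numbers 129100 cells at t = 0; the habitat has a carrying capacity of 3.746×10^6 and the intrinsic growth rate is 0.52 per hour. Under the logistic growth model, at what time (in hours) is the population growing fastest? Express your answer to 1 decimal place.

6.4 hours

Logistic growth is fastest at N = K/2 = 1.873×10^6.
A = (K − N₀)/N₀ = 28.016. Set K/(1 + A·e^(−rt)) = K/2 → A·e^(−rt) = 1.
e^(−0.52t) = 1/28.016 = 0.0356935, so t = ln(28.016)/0.52 = 3.3328/0.52 = 6.4092.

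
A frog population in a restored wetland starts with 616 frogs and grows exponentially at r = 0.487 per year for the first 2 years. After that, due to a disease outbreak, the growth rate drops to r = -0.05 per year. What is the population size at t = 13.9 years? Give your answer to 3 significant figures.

900 frogs

Phase 1: N(2) = 616·e^(0.487×2) = 616·e^0.974 = 1631.49.
Phase 2 runs for 13.9 − 2 = 11.9 years at r = -0.05.
N(13.9) = 1631.49·e^(-0.05×11.9) = 1631.49·e^-0.595 = 899.867.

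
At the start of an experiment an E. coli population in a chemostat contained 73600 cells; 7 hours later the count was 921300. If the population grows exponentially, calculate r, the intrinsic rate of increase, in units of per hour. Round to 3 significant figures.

From N(t) = N₀·e^(rt): e^(r·7) = 921300/73600 = 12.518.
r·7 = ln(12.518) = 2.5271, so r = 2.5271/7 = 0.36102.

0.361 per hour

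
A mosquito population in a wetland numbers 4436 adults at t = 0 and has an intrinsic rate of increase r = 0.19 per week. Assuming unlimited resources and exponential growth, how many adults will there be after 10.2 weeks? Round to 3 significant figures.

30800 adults

N(t) = N₀·e^(rt) = 4436 × e^(0.19×10.2) = 4436 × e^1.938.
e^1.938 ≈ 6.9448, so N ≈ 4436 × 6.9448 = 30807.3.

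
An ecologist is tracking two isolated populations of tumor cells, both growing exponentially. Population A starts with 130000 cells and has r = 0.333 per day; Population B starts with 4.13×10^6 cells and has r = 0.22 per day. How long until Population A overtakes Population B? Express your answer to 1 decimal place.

Set 130000·e^(0.333t) = 4.13×10^6·e^(0.22t).
e^((0.333 − 0.22)t) = 4.13×10^6/130000 → e^(0.113·t) = 31.769.
0.113·t = ln(31.769) = 3.4585, so t = 3.4585/0.113 = 30.606.

30.6 days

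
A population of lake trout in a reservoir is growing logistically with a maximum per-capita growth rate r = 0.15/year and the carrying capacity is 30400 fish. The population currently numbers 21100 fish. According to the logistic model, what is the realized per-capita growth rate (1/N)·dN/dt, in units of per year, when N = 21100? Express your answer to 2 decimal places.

(1/N)·dN/dt = r(1 − N/K) = 0.15 × (1 − 21100/30400).
= 0.15 × 0.30592 = 0.045888.

0.05 per year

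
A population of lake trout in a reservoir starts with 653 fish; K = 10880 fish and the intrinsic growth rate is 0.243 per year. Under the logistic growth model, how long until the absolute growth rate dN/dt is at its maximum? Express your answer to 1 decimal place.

Logistic growth is fastest at N = K/2 = 5440.
A = (K − N₀)/N₀ = 15.662. Set K/(1 + A·e^(−rt)) = K/2 → A·e^(−rt) = 1.
e^(−0.243t) = 1/15.662 = 0.0638506, so t = ln(15.662)/0.243 = 2.7512/0.243 = 11.322.

11.3 years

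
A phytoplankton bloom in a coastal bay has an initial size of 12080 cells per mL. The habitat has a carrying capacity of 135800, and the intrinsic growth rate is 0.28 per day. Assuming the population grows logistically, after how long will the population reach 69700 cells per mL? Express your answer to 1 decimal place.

8.5 days

A = (K − N₀)/N₀ = (135800 − 12080)/12080 = 10.242.
Solve 135800/(1 + 10.242·e^(−0.28t)) = 69700: 1 + 10.242·e^(−0.28t) = 1.9484, so e^(−0.28t) = 0.0925967.
−0.28·t = ln(0.0925967) = -2.3795, so t = 2.3795/0.28 = 8.4982.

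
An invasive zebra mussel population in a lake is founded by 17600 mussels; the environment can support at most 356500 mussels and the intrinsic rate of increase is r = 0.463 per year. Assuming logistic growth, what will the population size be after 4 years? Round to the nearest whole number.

A = (K − N₀)/N₀ = (356500 − 17600)/17600 = 19.256.
N(t) = K/(1 + A·e^(−rt)) = 356500/(1 + 19.256×e^(−0.463×4)).
e^(−1.852) = 0.15692; denominator = 1 + 19.256×0.15692 = 4.0217.
N = 356500/4.0217 = 88645.

88645 mussels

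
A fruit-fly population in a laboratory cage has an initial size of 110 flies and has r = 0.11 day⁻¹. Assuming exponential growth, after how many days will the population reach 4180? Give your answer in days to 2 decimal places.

33.07 days

Set N₀·e^(rt) = 4180: e^(0.11·t) = 4180/110 = 38.
0.11·t = ln(38) = 3.6376, so t = 3.6376/0.11 = 33.069.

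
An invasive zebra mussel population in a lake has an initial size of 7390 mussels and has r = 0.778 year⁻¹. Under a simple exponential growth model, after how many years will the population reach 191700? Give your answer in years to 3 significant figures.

Set N₀·e^(rt) = 191700: e^(0.778·t) = 191700/7390 = 25.94.
0.778·t = ln(25.94) = 3.2558, so t = 3.2558/0.778 = 4.1848.

4.18 years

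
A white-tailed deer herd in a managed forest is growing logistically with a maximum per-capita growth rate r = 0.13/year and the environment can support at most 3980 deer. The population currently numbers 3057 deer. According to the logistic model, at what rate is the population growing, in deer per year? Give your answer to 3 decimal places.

92.163 deer per year

dN/dt = rN(1 − N/K) = 0.13 × 3057 × (1 − 3057/3980).
1 − 3057/3980 = 0.23191; dN/dt = 0.13 × 3057 × 0.23191 = 92.163.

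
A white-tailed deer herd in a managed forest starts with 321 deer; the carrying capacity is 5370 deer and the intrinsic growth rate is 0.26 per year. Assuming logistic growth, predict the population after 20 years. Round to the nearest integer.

4941 deer

A = (K − N₀)/N₀ = (5370 − 321)/321 = 15.729.
N(t) = K/(1 + A·e^(−rt)) = 5370/(1 + 15.729×e^(−0.26×20)).
e^(−5.2) = 0.0055166; denominator = 1 + 15.729×0.0055166 = 1.0868.
N = 5370/1.0868 = 4941.25.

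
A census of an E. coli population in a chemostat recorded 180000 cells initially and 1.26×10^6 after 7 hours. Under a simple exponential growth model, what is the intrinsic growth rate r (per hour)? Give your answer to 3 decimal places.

From N(t) = N₀·e^(rt): e^(r·7) = 1.26×10^6/180000 = 7.
r·7 = ln(7) = 1.9459, so r = 1.9459/7 = 0.27799.

0.278 per hour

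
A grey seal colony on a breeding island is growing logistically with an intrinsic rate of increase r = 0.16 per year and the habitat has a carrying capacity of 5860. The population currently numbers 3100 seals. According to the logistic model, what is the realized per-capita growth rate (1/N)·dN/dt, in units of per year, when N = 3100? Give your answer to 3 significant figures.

0.0754 per year

(1/N)·dN/dt = r(1 − N/K) = 0.16 × (1 − 3100/5860).
= 0.16 × 0.47099 = 0.075358.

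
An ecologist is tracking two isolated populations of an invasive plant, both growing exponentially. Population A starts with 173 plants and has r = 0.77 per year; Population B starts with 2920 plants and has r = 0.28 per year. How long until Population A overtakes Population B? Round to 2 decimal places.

5.77 years

Set 173·e^(0.77t) = 2920·e^(0.28t).
e^((0.77 − 0.28)t) = 2920/173 → e^(0.49·t) = 16.879.
0.49·t = ln(16.879) = 2.826, so t = 2.826/0.49 = 5.7674.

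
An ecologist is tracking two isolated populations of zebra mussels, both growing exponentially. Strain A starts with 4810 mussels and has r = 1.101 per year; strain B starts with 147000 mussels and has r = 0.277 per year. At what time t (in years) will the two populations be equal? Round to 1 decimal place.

4.2 years

Set 4810·e^(1.101t) = 147000·e^(0.277t).
e^((1.101 − 0.277)t) = 147000/4810 → e^(0.824·t) = 30.561.
0.824·t = ln(30.561) = 3.4197, so t = 3.4197/0.824 = 4.1502.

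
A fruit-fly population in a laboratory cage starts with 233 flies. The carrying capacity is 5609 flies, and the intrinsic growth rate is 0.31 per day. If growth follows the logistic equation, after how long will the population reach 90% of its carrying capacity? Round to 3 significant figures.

17.2 days

A = (K − N₀)/N₀ = (5609 − 233)/233 = 23.073.
Solve 5609/(1 + 23.073·e^(−0.31t)) = 5048.1: 1 + 23.073·e^(−0.31t) = 1.1111, so e^(−0.31t) = 0.00481564.
−0.31·t = ln(0.00481564) = -5.3359, so t = 5.3359/0.31 = 17.213.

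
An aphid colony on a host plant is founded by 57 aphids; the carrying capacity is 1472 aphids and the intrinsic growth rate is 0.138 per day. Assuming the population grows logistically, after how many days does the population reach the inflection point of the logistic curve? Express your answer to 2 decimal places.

23.27 days

Logistic growth is fastest at N = K/2 = 736.
A = (K − N₀)/N₀ = 24.825. Set K/(1 + A·e^(−rt)) = K/2 → A·e^(−rt) = 1.
e^(−0.138t) = 1/24.825 = 0.0402827, so t = ln(24.825)/0.138 = 3.2118/0.138 = 23.274.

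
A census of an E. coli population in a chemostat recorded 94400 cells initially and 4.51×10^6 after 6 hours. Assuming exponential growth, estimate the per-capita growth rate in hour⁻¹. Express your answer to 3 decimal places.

From N(t) = N₀·e^(rt): e^(r·6) = 4.51×10^6/94400 = 47.775.
r·6 = ln(47.775) = 3.8665, so r = 3.8665/6 = 0.64442.

0.644 per hour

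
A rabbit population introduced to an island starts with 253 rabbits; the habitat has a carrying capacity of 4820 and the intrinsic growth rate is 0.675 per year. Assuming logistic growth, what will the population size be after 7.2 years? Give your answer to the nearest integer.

4228 rabbits

A = (K − N₀)/N₀ = (4820 − 253)/253 = 18.051.
N(t) = K/(1 + A·e^(−rt)) = 4820/(1 + 18.051×e^(−0.675×7.2)).
e^(−4.86) = 0.0077505; denominator = 1 + 18.051×0.0077505 = 1.1399.
N = 4820/1.1399 = 4228.42.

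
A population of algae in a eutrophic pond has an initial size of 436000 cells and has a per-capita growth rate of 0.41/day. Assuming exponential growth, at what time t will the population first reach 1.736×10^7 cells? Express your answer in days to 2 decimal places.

Set N₀·e^(rt) = 1.736×10^7: e^(0.41·t) = 1.736×10^7/436000 = 39.817.
0.41·t = ln(39.817) = 3.6843, so t = 3.6843/0.41 = 8.9861.

8.99 days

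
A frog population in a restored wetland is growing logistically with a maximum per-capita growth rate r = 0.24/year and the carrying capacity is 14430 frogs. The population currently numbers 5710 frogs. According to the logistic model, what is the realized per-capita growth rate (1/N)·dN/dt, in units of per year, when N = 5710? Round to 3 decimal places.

0.145 per year

(1/N)·dN/dt = r(1 − N/K) = 0.24 × (1 − 5710/14430).
= 0.24 × 0.6043 = 0.14503.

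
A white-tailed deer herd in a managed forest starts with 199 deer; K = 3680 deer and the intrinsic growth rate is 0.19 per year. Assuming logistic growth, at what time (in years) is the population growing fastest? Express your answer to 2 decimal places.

15.06 years

Logistic growth is fastest at N = K/2 = 1840.
A = (K − N₀)/N₀ = 17.492. Set K/(1 + A·e^(−rt)) = K/2 → A·e^(−rt) = 1.
e^(−0.19t) = 1/17.492 = 0.0571675, so t = ln(17.492)/0.19 = 2.8618/0.19 = 15.062.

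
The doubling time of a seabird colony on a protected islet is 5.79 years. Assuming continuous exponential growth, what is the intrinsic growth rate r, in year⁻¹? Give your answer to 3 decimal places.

r = ln(2)/t_d = 0.6931/5.79 = 0.11971.

0.120 per year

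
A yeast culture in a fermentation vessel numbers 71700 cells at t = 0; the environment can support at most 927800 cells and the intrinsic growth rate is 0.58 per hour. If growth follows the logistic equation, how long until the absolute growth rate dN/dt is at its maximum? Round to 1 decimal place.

4.3 hours

Logistic growth is fastest at N = K/2 = 463900.
A = (K − N₀)/N₀ = 11.94. Set K/(1 + A·e^(−rt)) = K/2 → A·e^(−rt) = 1.
e^(−0.58t) = 1/11.94 = 0.0837519, so t = ln(11.94)/0.58 = 2.4799/0.58 = 4.2757.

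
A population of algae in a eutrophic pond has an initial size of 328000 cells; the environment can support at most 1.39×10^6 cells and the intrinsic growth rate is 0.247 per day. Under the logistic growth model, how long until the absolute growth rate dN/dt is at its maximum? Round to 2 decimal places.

Logistic growth is fastest at N = K/2 = 695000.
A = (K − N₀)/N₀ = 3.2378. Set K/(1 + A·e^(−rt)) = K/2 → A·e^(−rt) = 1.
e^(−0.247t) = 1/3.2378 = 0.308851, so t = ln(3.2378)/0.247 = 1.1749/0.247 = 4.7567.

4.76 days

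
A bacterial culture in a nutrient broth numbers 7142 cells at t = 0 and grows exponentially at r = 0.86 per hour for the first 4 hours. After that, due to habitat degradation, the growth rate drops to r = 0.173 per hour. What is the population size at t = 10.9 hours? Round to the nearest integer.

734869 cells

Phase 1: N(4) = 7142·e^(0.86×4) = 7142·e^3.44 = 222737.
Phase 2 runs for 10.9 − 4 = 6.9 hours at r = 0.173.
N(10.9) = 222737·e^(0.173×6.9) = 222737·e^1.194 = 734869.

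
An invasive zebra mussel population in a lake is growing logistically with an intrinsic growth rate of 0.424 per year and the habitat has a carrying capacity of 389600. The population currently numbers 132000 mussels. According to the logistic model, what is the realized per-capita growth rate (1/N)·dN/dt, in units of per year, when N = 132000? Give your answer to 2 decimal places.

0.28 per year

(1/N)·dN/dt = r(1 − N/K) = 0.424 × (1 − 132000/389600).
= 0.424 × 0.66119 = 0.28034.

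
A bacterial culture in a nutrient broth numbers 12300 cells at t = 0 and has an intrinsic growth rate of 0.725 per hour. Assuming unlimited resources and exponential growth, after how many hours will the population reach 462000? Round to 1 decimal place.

5.0 hours

Set N₀·e^(rt) = 462000: e^(0.725·t) = 462000/12300 = 37.561.
0.725·t = ln(37.561) = 3.626, so t = 3.626/0.725 = 5.0013.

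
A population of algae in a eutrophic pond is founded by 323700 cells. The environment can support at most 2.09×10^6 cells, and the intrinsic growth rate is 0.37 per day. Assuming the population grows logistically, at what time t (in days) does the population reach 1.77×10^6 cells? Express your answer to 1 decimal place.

9.2 days

A = (K − N₀)/N₀ = (2.09×10^6 − 323700)/323700 = 5.4566.
Solve 2.09×10^6/(1 + 5.4566·e^(−0.37t)) = 1.77×10^6: 1 + 5.4566·e^(−0.37t) = 1.1808, so e^(−0.37t) = 0.0331326.
−0.37·t = ln(0.0331326) = -3.4072, so t = 3.4072/0.37 = 9.2088.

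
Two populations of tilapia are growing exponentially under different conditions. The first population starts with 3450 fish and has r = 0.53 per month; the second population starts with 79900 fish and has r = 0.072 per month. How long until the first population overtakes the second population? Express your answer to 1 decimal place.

6.9 months

Set 3450·e^(0.53t) = 79900·e^(0.072t).
e^((0.53 − 0.072)t) = 79900/3450 → e^(0.458·t) = 23.159.
0.458·t = ln(23.159) = 3.1424, so t = 3.1424/0.458 = 6.8611.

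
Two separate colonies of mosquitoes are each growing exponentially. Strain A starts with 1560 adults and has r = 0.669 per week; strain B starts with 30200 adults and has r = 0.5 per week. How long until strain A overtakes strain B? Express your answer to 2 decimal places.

Set 1560·e^(0.669t) = 30200·e^(0.5t).
e^((0.669 − 0.5)t) = 30200/1560 → e^(0.169·t) = 19.359.
0.169·t = ln(19.359) = 2.9632, so t = 2.9632/0.169 = 17.533.

17.53 weeks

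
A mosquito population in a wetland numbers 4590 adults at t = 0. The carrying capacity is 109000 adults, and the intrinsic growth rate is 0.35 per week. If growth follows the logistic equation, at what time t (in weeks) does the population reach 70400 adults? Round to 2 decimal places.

10.64 weeks

A = (K − N₀)/N₀ = (109000 − 4590)/4590 = 22.747.
Solve 109000/(1 + 22.747·e^(−0.35t)) = 70400: 1 + 22.747·e^(−0.35t) = 1.5483, so e^(−0.35t) = 0.0241038.
−0.35·t = ln(0.0241038) = -3.7254, so t = 3.7254/0.35 = 10.644.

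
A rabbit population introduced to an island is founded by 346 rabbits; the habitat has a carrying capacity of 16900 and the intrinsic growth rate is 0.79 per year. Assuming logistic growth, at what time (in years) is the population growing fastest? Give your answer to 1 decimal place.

Logistic growth is fastest at N = K/2 = 8450.
A = (K − N₀)/N₀ = 47.844. Set K/(1 + A·e^(−rt)) = K/2 → A·e^(−rt) = 1.
e^(−0.79t) = 1/47.844 = 0.0209013, so t = ln(47.844)/0.79 = 3.8679/0.79 = 4.8961.

4.9 years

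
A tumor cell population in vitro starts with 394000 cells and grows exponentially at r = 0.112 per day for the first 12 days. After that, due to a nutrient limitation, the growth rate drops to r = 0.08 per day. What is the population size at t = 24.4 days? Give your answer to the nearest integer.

Phase 1: N(12) = 394000·e^(0.112×12) = 394000·e^1.344 = 1.510734×10^6.
Phase 2 runs for 24.4 − 12 = 12.4 days at r = 0.08.
N(24.4) = 1.510734×10^6·e^(0.08×12.4) = 1.510734×10^6·e^0.992 = 4.073879×10^6.

4073879 cells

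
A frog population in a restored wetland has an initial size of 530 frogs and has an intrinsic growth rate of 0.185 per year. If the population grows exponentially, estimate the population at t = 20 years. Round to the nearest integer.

21437 frogs

N(t) = N₀·e^(rt) = 530 × e^(0.185×20) = 530 × e^3.7.
e^3.7 ≈ 40.447, so N ≈ 530 × 40.447 = 21437.1.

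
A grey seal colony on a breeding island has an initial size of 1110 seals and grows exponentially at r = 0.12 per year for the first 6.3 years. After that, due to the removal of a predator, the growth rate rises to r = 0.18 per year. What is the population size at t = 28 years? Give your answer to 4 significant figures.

Phase 1: N(6.3) = 1110·e^(0.12×6.3) = 1110·e^0.756 = 2364.01.
Phase 2 runs for 28 − 6.3 = 21.7 years at r = 0.18.
N(28) = 2364.01·e^(0.18×21.7) = 2364.01·e^3.906 = 117491.

117500 seals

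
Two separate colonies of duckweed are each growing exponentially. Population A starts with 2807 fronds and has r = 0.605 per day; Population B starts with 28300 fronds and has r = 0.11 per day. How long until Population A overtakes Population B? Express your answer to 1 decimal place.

Set 2807·e^(0.605t) = 28300·e^(0.11t).
e^((0.605 − 0.11)t) = 28300/2807 → e^(0.495·t) = 10.082.
0.495·t = ln(10.082) = 2.3107, so t = 2.3107/0.495 = 4.6682.

4.7 days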